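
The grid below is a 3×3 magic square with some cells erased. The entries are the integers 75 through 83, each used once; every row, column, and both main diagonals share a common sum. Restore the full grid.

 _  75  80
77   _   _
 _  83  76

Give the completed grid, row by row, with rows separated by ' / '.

82 75 80 / 77 79 81 / 78 83 76

The entries are 75 through 83, which sum to 711, so each line sums to 711/3 = 237.
The remaining cell in row 1 is (1,1) = 237 − 155 = 82.
Row 3: 83 + 76 + ? = 237, so (3,1) = 78.
Using column 2: 75 + 83 + ? → (2,2) = 237 − 158 = 79.
From column 3, 237 − (80 + 76) gives (2,3) = 81.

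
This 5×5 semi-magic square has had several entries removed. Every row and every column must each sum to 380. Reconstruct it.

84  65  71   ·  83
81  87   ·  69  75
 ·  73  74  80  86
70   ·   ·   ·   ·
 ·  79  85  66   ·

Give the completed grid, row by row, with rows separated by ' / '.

Using row 1: 84 + 65 + 71 + 83 + ? → (1,4) = 380 − 303 = 77.
Using row 2: 81 + 87 + 69 + 75 + ? → (2,3) = 380 − 312 = 68.
The remaining cell in row 3 is (3,1) = 380 − 313 = 67.
Column 1: 84 + 81 + 67 + 70 + ? = 380, so (5,1) = 78.
The remaining cell in column 2 is (4,2) = 380 − 304 = 76.
The remaining cell in column 3 is (4,3) = 380 − 298 = 82.
The remaining cell in column 4 is (4,4) = 380 − 292 = 88.
Row 4: 70 + 76 + 82 + 88 + ? = 380, so (4,5) = 64.
The remaining cell in row 5 is (5,5) = 380 − 308 = 72.

84 65 71 77 83 / 81 87 68 69 75 / 67 73 74 80 86 / 70 76 82 88 64 / 78 79 85 66 72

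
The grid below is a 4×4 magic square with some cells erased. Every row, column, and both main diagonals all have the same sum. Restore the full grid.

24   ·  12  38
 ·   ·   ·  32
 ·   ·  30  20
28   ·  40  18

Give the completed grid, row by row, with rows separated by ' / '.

24 34 12 38 / 14 36 26 32 / 42 16 30 20 / 28 22 40 18

Column 4 is already complete: 38 + 32 + 20 + 18 = 108, so that is the magic constant.
Row 1: 24 + 12 + 38 + ? = 108, so (1,2) = 34.
Row 4 must total 108; the given cells sum to 86, so (4,2) = 22.
Column 3 needs 108; the known cells sum to 82, so (2,3) = 26.
Main diagonal: 24 + 30 + 18 + ? = 108, so (2,2) = 36.
From anti-diagonal, 108 − (38 + 26 + 28) gives (3,2) = 16.
Row 2 must total 108; the given cells sum to 94, so (2,1) = 14.
Using row 3: 16 + 30 + 20 + ? → (3,1) = 108 − 66 = 42.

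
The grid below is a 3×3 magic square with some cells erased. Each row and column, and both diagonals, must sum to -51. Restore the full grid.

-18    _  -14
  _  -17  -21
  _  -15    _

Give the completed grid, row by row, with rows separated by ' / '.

-18 -19 -14 / -13 -17 -21 / -20 -15 -16

The remaining cell in row 1 is (1,2) = -51 − (-32) = -19.
Using row 2: -17 + (-21) + ? → (2,1) = -51 − (-38) = -13.
Column 1 must total -51; the given cells sum to -31, so (3,1) = -20.
Column 3: -14 + (-21) + ? = -51, so (3,3) = -16.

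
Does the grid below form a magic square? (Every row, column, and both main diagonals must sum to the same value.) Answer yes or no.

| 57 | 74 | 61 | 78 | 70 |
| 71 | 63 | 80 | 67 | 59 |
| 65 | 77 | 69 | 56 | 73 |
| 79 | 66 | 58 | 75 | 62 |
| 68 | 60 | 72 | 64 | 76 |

Yes

Row 1: 57 + 74 + 61 + 78 + 70 = 340.
Row 2: 71 + 63 + 80 + 67 + 59 = 340.
Row 3: 65 + 77 + 69 + 56 + 73 = 340.
Row 4: 79 + 66 + 58 + 75 + 62 = 340.
Row 5: 68 + 60 + 72 + 64 + 76 = 340.
Column 1: 57 + 71 + 65 + 79 + 68 = 340.
Column 2: 74 + 63 + 77 + 66 + 60 = 340.
Column 3: 61 + 80 + 69 + 58 + 72 = 340.
Column 4: 78 + 67 + 56 + 75 + 64 = 340.
Column 5: 70 + 59 + 73 + 62 + 76 = 340.
Main diagonal: 57 + 63 + 69 + 75 + 76 = 340.
Anti-diagonal: 70 + 67 + 69 + 66 + 68 = 340.
All lines sum to 340.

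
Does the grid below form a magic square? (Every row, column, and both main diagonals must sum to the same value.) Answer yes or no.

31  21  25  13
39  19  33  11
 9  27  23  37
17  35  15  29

No — column 2 sums to 102 but row 3 sums to 96.

Row 1: 31 + 21 + 25 + 13 = 90.
Row 2: 39 + 19 + 33 + 11 = 102.
Row 3: 9 + 27 + 23 + 37 = 96.
Row 4: 17 + 35 + 15 + 29 = 96.
Column 1: 31 + 39 + 9 + 17 = 96.
Column 2: 21 + 19 + 27 + 35 = 102.
Column 3: 25 + 33 + 23 + 15 = 96.
Column 4: 13 + 11 + 37 + 29 = 90.
Main diagonal: 31 + 19 + 23 + 29 = 102.
Anti-diagonal: 13 + 33 + 27 + 17 = 90.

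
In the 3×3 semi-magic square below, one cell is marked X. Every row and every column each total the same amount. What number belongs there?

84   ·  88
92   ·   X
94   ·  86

Column 1 is complete and sums to 270; that is the magic constant.
Row 1 needs 270; the known cells sum to 172, so (1,2) = 98.
Row 3 must total 270; the given cells sum to 180, so (3,2) = 90.
From column 2, 270 − (98 + 90) gives (2,2) = 82.
Column 3 must total 270; the given cells sum to 174, so (2,3) = 96.

96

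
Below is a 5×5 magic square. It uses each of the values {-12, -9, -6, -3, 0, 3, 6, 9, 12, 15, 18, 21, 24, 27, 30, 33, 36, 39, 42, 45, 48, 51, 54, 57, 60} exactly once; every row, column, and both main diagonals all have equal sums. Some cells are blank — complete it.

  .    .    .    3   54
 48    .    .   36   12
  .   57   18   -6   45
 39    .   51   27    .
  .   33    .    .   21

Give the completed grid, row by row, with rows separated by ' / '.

30 -9 42 3 54 / 48 24 0 36 12 / 6 57 18 -6 45 / 39 15 51 27 -12 / -3 33 9 60 21

The 25 entries sum to 600, so each line sums to 600/5 = 120.
Row 3 must total 120; the given cells sum to 114, so (3,1) = 6.
Column 4 must total 120; the given cells sum to 60, so (5,4) = 60.
Column 5 must total 120; the given cells sum to 132, so (4,5) = -12.
The remaining cell in row 4 is (4,2) = 120 − 105 = 15.
Anti-diagonal needs 120; the known cells sum to 123, so (5,1) = -3.
Using row 5: -3 + 33 + 60 + 21 + ? → (5,3) = 120 − 111 = 9.
From column 1, 120 − (48 + 6 + 39 + (-3)) gives (1,1) = 30.
Main diagonal: 30 + 18 + 27 + 21 + ? = 120, so (2,2) = 24.
Row 2 needs 120; the known cells sum to 120, so (2,3) = 0.
Using column 2: 24 + 57 + 15 + 33 + ? → (1,2) = 120 − 129 = -9.
Using column 3: 0 + 18 + 51 + 9 + ? → (1,3) = 120 − 78 = 42.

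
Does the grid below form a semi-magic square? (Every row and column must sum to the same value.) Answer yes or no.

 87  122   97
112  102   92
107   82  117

Yes

Row 1: 87 + 122 + 97 = 306.
Row 2: 112 + 102 + 92 = 306.
Row 3: 107 + 82 + 117 = 306.
Column 1: 87 + 112 + 107 = 306.
Column 2: 122 + 102 + 82 = 306.
Column 3: 97 + 92 + 117 = 306.
All lines sum to 306.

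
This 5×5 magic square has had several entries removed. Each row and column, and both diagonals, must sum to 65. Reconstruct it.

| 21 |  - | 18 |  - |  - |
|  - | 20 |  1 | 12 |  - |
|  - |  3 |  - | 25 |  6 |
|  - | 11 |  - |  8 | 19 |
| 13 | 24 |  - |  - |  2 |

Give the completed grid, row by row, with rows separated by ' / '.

From column 2, 65 − (20 + 3 + 11 + 24) gives (1,2) = 7.
Main diagonal: 21 + 20 + 8 + 2 + ? = 65, so (3,3) = 14.
Anti-diagonal: 12 + 14 + 11 + 13 + ? = 65, so (1,5) = 15.
The remaining cell in row 1 is (1,4) = 65 − 61 = 4.
Row 3 needs 65; the known cells sum to 48, so (3,1) = 17.
From column 4, 65 − (4 + 12 + 25 + 8) gives (5,4) = 16.
The remaining cell in column 5 is (2,5) = 65 − 42 = 23.
From row 2, 65 − (20 + 1 + 12 + 23) gives (2,1) = 9.
Row 5 needs 65; the known cells sum to 55, so (5,3) = 10.
Using column 1: 21 + 9 + 17 + 13 + ? → (4,1) = 65 − 60 = 5.
From column 3, 65 − (18 + 1 + 14 + 10) gives (4,3) = 22.

21 7 18 4 15 / 9 20 1 12 23 / 17 3 14 25 6 / 5 11 22 8 19 / 13 24 10 16 2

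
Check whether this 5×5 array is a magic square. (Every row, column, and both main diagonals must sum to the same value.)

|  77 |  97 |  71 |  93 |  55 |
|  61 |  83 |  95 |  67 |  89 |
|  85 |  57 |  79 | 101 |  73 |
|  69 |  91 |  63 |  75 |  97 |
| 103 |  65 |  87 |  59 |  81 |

No — column 2 sums to 393 but row 3 sums to 395.

Row 1: 77 + 97 + 71 + 93 + 55 = 393.
Row 2: 61 + 83 + 95 + 67 + 89 = 395.
Row 3: 85 + 57 + 79 + 101 + 73 = 395.
Row 4: 69 + 91 + 63 + 75 + 97 = 395.
Row 5: 103 + 65 + 87 + 59 + 81 = 395.
Column 1: 77 + 61 + 85 + 69 + 103 = 395.
Column 2: 97 + 83 + 57 + 91 + 65 = 393.
Column 3: 71 + 95 + 79 + 63 + 87 = 395.
Column 4: 93 + 67 + 101 + 75 + 59 = 395.
Column 5: 55 + 89 + 73 + 97 + 81 = 395.
Main diagonal: 77 + 83 + 79 + 75 + 81 = 395.
Anti-diagonal: 55 + 67 + 79 + 91 + 103 = 395.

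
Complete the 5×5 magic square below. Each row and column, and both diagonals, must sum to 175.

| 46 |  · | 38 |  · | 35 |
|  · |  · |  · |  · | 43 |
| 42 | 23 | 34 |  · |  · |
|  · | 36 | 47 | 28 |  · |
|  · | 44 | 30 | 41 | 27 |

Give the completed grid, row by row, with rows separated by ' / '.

46 32 38 24 35 / 29 40 26 37 43 / 42 23 34 45 31 / 25 36 47 28 39 / 33 44 30 41 27

Row 5: 44 + 30 + 41 + 27 + ? = 175, so (5,1) = 33.
Using column 3: 38 + 34 + 47 + 30 + ? → (2,3) = 175 − 149 = 26.
Main diagonal must total 175; the given cells sum to 135, so (2,2) = 40.
Anti-diagonal needs 175; the known cells sum to 138, so (2,4) = 37.
The remaining cell in row 2 is (2,1) = 175 − 146 = 29.
Column 1: 46 + 29 + 42 + 33 + ? = 175, so (4,1) = 25.
Column 2 needs 175; the known cells sum to 143, so (1,2) = 32.
The remaining cell in row 1 is (1,4) = 175 − 151 = 24.
Row 4 must total 175; the given cells sum to 136, so (4,5) = 39.
The remaining cell in column 4 is (3,4) = 175 − 130 = 45.
The remaining cell in column 5 is (3,5) = 175 − 144 = 31.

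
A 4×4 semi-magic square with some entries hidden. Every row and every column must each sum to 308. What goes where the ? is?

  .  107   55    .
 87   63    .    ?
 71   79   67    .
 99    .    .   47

75

Using row 3: 71 + 79 + 67 + ? → (3,4) = 308 − 217 = 91.
Column 1: 87 + 71 + 99 + ? = 308, so (1,1) = 51.
Column 2 needs 308; the known cells sum to 249, so (4,2) = 59.
Using row 1: 51 + 107 + 55 + ? → (1,4) = 308 − 213 = 95.
From row 4, 308 − (99 + 59 + 47) gives (4,3) = 103.
Column 3 needs 308; the known cells sum to 225, so (2,3) = 83.
From column 4, 308 − (95 + 91 + 47) gives (2,4) = 75.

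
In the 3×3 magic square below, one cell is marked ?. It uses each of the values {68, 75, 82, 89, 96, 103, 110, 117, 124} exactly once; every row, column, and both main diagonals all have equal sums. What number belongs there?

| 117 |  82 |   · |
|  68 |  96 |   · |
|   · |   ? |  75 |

The 9 entries sum to 864, so each line sums to 864/3 = 288.
Row 1: 117 + 82 + ? = 288, so (1,3) = 89.
From row 2, 288 − (68 + 96) gives (2,3) = 124.
The remaining cell in column 1 is (3,1) = 288 − 185 = 103.
Using column 2: 82 + 96 + ? → (3,2) = 288 − 178 = 110.

110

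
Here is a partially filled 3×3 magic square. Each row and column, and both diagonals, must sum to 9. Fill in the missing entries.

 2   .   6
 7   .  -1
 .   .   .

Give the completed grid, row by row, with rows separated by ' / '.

Using row 1: 2 + 6 + ? → (1,2) = 9 − 8 = 1.
Using row 2: 7 + (-1) + ? → (2,2) = 9 − 6 = 3.
The remaining cell in column 1 is (3,1) = 9 − 9 = 0.
The remaining cell in column 2 is (3,2) = 9 − 4 = 5.
From column 3, 9 − (6 + (-1)) gives (3,3) = 4.

2 1 6 / 7 3 -1 / 0 5 4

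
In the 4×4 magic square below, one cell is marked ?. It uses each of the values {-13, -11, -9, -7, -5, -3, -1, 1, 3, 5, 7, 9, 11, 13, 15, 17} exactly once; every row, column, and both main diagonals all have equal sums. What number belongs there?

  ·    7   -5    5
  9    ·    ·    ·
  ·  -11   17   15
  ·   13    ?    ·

-7

The 16 entries sum to 32, so each line sums to 32/4 = 8.
Row 1 needs 8; the known cells sum to 7, so (1,1) = 1.
Using row 3: -11 + 17 + 15 + ? → (3,1) = 8 − 21 = -13.
Using column 1: 1 + 9 + (-13) + ? → (4,1) = 8 − (-3) = 11.
Column 2 needs 8; the known cells sum to 9, so (2,2) = -1.
Main diagonal: 1 + (-1) + 17 + ? = 8, so (4,4) = -9.
From anti-diagonal, 8 − (5 + (-11) + 11) gives (2,3) = 3.
Using row 2: 9 + (-1) + 3 + ? → (2,4) = 8 − 11 = -3.
From row 4, 8 − (11 + 13 + (-9)) gives (4,3) = -7.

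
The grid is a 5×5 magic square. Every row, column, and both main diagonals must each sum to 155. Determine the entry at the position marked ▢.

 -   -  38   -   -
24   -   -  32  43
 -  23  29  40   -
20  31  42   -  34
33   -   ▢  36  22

The remaining cell in row 4 is (4,4) = 155 − 127 = 28.
The remaining cell in column 4 is (1,4) = 155 − 136 = 19.
Anti-diagonal must total 155; the given cells sum to 125, so (1,5) = 30.
Column 5 needs 155; the known cells sum to 129, so (3,5) = 26.
From row 3, 155 − (23 + 29 + 40 + 26) gives (3,1) = 37.
From column 1, 155 − (24 + 37 + 20 + 33) gives (1,1) = 41.
From main diagonal, 155 − (41 + 29 + 28 + 22) gives (2,2) = 35.
Row 1 needs 155; the known cells sum to 128, so (1,2) = 27.
Row 2 must total 155; the given cells sum to 134, so (2,3) = 21.
The remaining cell in column 2 is (5,2) = 155 − 116 = 39.
Column 3: 38 + 21 + 29 + 42 + ? = 155, so (5,3) = 25.

25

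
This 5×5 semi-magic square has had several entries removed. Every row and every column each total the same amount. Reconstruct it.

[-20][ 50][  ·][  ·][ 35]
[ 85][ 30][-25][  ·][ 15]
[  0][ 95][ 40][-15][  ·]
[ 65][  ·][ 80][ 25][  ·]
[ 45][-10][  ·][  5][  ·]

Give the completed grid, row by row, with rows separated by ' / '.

Column 1 is already complete: -20 + 85 + 0 + 65 + 45 = 175, so that is the magic constant.
Row 2 needs 175; the known cells sum to 105, so (2,4) = 70.
Row 3: 0 + 95 + 40 + (-15) + ? = 175, so (3,5) = 55.
Column 2 needs 175; the known cells sum to 165, so (4,2) = 10.
Column 4 must total 175; the given cells sum to 85, so (1,4) = 90.
From row 1, 175 − (-20 + 50 + 90 + 35) gives (1,3) = 20.
Row 4 needs 175; the known cells sum to 180, so (4,5) = -5.
The remaining cell in column 3 is (5,3) = 175 − 115 = 60.
Column 5 must total 175; the given cells sum to 100, so (5,5) = 75.

-20 50 20 90 35 / 85 30 -25 70 15 / 0 95 40 -15 55 / 65 10 80 25 -5 / 45 -10 60 5 75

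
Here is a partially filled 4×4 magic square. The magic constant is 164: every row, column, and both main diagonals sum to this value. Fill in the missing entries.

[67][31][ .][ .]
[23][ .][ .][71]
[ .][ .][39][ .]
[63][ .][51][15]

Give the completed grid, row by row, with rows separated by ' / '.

Row 4 must total 164; the given cells sum to 129, so (4,2) = 35.
Column 1 must total 164; the given cells sum to 153, so (3,1) = 11.
Using main diagonal: 67 + 39 + 15 + ? → (2,2) = 164 − 121 = 43.
From row 2, 164 − (23 + 43 + 71) gives (2,3) = 27.
Column 2 must total 164; the given cells sum to 109, so (3,2) = 55.
From column 3, 164 − (27 + 39 + 51) gives (1,3) = 47.
Anti-diagonal needs 164; the known cells sum to 145, so (1,4) = 19.
From row 3, 164 − (11 + 55 + 39) gives (3,4) = 59.

67 31 47 19 / 23 43 27 71 / 11 55 39 59 / 63 35 51 15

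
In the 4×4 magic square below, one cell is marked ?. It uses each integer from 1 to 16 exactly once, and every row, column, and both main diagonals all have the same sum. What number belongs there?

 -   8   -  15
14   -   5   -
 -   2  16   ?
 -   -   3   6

9

The entries are 1 through 16, which sum to 136, so each line sums to 136/4 = 34.
From column 3, 34 − (5 + 16 + 3) gives (1,3) = 10.
Anti-diagonal: 15 + 5 + 2 + ? = 34, so (4,1) = 12.
Row 1 must total 34; the given cells sum to 33, so (1,1) = 1.
Row 4 must total 34; the given cells sum to 21, so (4,2) = 13.
Column 1: 1 + 14 + 12 + ? = 34, so (3,1) = 7.
The remaining cell in column 2 is (2,2) = 34 − 23 = 11.
From row 2, 34 − (14 + 11 + 5) gives (2,4) = 4.
The remaining cell in row 3 is (3,4) = 34 − 25 = 9.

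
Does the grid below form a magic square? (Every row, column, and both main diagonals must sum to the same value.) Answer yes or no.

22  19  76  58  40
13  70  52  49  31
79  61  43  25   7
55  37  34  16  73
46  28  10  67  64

Yes

Row 1: 22 + 19 + 76 + 58 + 40 = 215.
Row 2: 13 + 70 + 52 + 49 + 31 = 215.
Row 3: 79 + 61 + 43 + 25 + 7 = 215.
Row 4: 55 + 37 + 34 + 16 + 73 = 215.
Row 5: 46 + 28 + 10 + 67 + 64 = 215.
Column 1: 22 + 13 + 79 + 55 + 46 = 215.
Column 2: 19 + 70 + 61 + 37 + 28 = 215.
Column 3: 76 + 52 + 43 + 34 + 10 = 215.
Column 4: 58 + 49 + 25 + 16 + 67 = 215.
Column 5: 40 + 31 + 7 + 73 + 64 = 215.
Main diagonal: 22 + 70 + 43 + 16 + 64 = 215.
Anti-diagonal: 40 + 49 + 43 + 37 + 46 = 215.
All lines sum to 215.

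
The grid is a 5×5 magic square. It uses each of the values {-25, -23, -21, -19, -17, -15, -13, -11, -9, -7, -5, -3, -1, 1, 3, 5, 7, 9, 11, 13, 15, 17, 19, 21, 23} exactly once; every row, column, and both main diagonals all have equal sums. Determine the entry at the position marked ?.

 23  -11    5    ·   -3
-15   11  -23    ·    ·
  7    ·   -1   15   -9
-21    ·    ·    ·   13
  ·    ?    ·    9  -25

17

The 25 entries sum to -25, so each line sums to -25/5 = -5.
Row 1 must total -5; the given cells sum to 14, so (1,4) = -19.
From row 3, -5 − (7 + (-1) + 15 + (-9)) gives (3,2) = -17.
Column 1 must total -5; the given cells sum to -6, so (5,1) = 1.
Column 5 must total -5; the given cells sum to -24, so (2,5) = 19.
Using main diagonal: 23 + 11 + (-1) + (-25) + ? → (4,4) = -5 − 8 = -13.
Row 2: -15 + 11 + (-23) + 19 + ? = -5, so (2,4) = 3.
The remaining cell in anti-diagonal is (4,2) = -5 − 0 = -5.
The remaining cell in row 4 is (4,3) = -5 − (-26) = 21.
From column 2, -5 − (-11 + 11 + (-17) + (-5)) gives (5,2) = 17.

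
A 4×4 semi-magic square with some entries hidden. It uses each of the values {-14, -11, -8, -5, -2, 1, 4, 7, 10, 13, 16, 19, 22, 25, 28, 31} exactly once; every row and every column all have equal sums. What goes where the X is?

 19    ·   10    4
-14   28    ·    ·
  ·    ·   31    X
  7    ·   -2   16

The 16 entries sum to 136, so each line sums to 136/4 = 34.
Row 1 needs 34; the known cells sum to 33, so (1,2) = 1.
Row 4 needs 34; the known cells sum to 21, so (4,2) = 13.
The remaining cell in column 1 is (3,1) = 34 − 12 = 22.
Column 2 needs 34; the known cells sum to 42, so (3,2) = -8.
The remaining cell in column 3 is (2,3) = 34 − 39 = -5.
From row 2, 34 − (-14 + 28 + (-5)) gives (2,4) = 25.
Row 3: 22 + (-8) + 31 + ? = 34, so (3,4) = -11.

-11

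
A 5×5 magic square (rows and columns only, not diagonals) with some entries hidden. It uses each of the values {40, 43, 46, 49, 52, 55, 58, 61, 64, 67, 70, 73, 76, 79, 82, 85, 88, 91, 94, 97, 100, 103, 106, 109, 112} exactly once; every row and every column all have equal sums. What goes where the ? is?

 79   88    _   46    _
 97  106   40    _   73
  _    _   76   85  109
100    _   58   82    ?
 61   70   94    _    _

91

The 25 entries sum to 1900, so each line sums to 1900/5 = 380.
The remaining cell in row 2 is (2,4) = 380 − 316 = 64.
Column 1 needs 380; the known cells sum to 337, so (3,1) = 43.
The remaining cell in column 3 is (1,3) = 380 − 268 = 112.
From column 4, 380 − (46 + 64 + 85 + 82) gives (5,4) = 103.
Using row 1: 79 + 88 + 112 + 46 + ? → (1,5) = 380 − 325 = 55.
Using row 3: 43 + 76 + 85 + 109 + ? → (3,2) = 380 − 313 = 67.
From row 5, 380 − (61 + 70 + 94 + 103) gives (5,5) = 52.
From column 2, 380 − (88 + 106 + 67 + 70) gives (4,2) = 49.
Using column 5: 55 + 73 + 109 + 52 + ? → (4,5) = 380 − 289 = 91.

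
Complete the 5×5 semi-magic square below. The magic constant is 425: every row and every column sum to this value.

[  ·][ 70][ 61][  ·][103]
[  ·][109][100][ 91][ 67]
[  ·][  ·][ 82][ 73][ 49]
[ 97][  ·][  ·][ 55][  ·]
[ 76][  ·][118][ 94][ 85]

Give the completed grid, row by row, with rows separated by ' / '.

From row 2, 425 − (109 + 100 + 91 + 67) gives (2,1) = 58.
The remaining cell in row 5 is (5,2) = 425 − 373 = 52.
From column 3, 425 − (61 + 100 + 82 + 118) gives (4,3) = 64.
Column 4 needs 425; the known cells sum to 313, so (1,4) = 112.
Using column 5: 103 + 67 + 49 + 85 + ? → (4,5) = 425 − 304 = 121.
The remaining cell in row 1 is (1,1) = 425 − 346 = 79.
Using row 4: 97 + 64 + 55 + 121 + ? → (4,2) = 425 − 337 = 88.
Column 1: 79 + 58 + 97 + 76 + ? = 425, so (3,1) = 115.
Using column 2: 70 + 109 + 88 + 52 + ? → (3,2) = 425 − 319 = 106.

79 70 61 112 103 / 58 109 100 91 67 / 115 106 82 73 49 / 97 88 64 55 121 / 76 52 118 94 85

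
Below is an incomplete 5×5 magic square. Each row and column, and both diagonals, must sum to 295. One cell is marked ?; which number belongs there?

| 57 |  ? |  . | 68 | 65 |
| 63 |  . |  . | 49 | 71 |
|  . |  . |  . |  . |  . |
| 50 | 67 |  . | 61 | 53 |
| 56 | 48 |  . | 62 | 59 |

54

From row 4, 295 − (50 + 67 + 61 + 53) gives (4,3) = 64.
Row 5 needs 295; the known cells sum to 225, so (5,3) = 70.
Column 1 needs 295; the known cells sum to 226, so (3,1) = 69.
The remaining cell in column 4 is (3,4) = 295 − 240 = 55.
The remaining cell in column 5 is (3,5) = 295 − 248 = 47.
Anti-diagonal must total 295; the given cells sum to 237, so (3,3) = 58.
Row 3 must total 295; the given cells sum to 229, so (3,2) = 66.
Main diagonal must total 295; the given cells sum to 235, so (2,2) = 60.
Row 2 must total 295; the given cells sum to 243, so (2,3) = 52.
Column 2 must total 295; the given cells sum to 241, so (1,2) = 54.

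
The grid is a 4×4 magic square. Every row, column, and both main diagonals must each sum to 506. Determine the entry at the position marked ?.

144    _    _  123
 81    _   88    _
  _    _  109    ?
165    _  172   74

151

From row 4, 506 − (165 + 172 + 74) gives (4,2) = 95.
Column 1: 144 + 81 + 165 + ? = 506, so (3,1) = 116.
The remaining cell in column 3 is (1,3) = 506 − 369 = 137.
Using main diagonal: 144 + 109 + 74 + ? → (2,2) = 506 − 327 = 179.
Anti-diagonal needs 506; the known cells sum to 376, so (3,2) = 130.
Row 1 must total 506; the given cells sum to 404, so (1,2) = 102.
Row 2 needs 506; the known cells sum to 348, so (2,4) = 158.
Row 3 needs 506; the known cells sum to 355, so (3,4) = 151.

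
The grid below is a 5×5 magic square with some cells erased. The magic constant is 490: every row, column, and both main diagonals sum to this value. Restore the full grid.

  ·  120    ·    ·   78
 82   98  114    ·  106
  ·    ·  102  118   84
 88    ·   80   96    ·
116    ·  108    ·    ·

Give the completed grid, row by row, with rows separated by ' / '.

94 120 86 112 78 / 82 98 114 90 106 / 110 76 102 118 84 / 88 104 80 96 122 / 116 92 108 74 100

The remaining cell in row 2 is (2,4) = 490 − 400 = 90.
Column 3 must total 490; the given cells sum to 404, so (1,3) = 86.
Anti-diagonal needs 490; the known cells sum to 386, so (4,2) = 104.
From row 4, 490 − (88 + 104 + 80 + 96) gives (4,5) = 122.
Column 5 must total 490; the given cells sum to 390, so (5,5) = 100.
Main diagonal needs 490; the known cells sum to 396, so (1,1) = 94.
The remaining cell in row 1 is (1,4) = 490 − 378 = 112.
The remaining cell in column 1 is (3,1) = 490 − 380 = 110.
From column 4, 490 − (112 + 90 + 118 + 96) gives (5,4) = 74.
Row 3 must total 490; the given cells sum to 414, so (3,2) = 76.
Row 5 needs 490; the known cells sum to 398, so (5,2) = 92.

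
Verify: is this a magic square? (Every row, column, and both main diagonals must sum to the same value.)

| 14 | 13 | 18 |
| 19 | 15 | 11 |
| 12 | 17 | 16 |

Row 1: 14 + 13 + 18 = 45.
Row 2: 19 + 15 + 11 = 45.
Row 3: 12 + 17 + 16 = 45.
Column 1: 14 + 19 + 12 = 45.
Column 2: 13 + 15 + 17 = 45.
Column 3: 18 + 11 + 16 = 45.
Main diagonal: 14 + 15 + 16 = 45.
Anti-diagonal: 18 + 15 + 12 = 45.
All lines sum to 45.

Yes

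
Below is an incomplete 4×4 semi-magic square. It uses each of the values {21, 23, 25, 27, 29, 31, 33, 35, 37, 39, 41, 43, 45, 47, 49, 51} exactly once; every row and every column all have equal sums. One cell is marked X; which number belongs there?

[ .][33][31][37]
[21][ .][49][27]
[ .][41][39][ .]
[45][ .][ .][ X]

The 16 entries sum to 576, so each line sums to 576/4 = 144.
Row 1 must total 144; the given cells sum to 101, so (1,1) = 43.
Row 2 needs 144; the known cells sum to 97, so (2,2) = 47.
Column 1 needs 144; the known cells sum to 109, so (3,1) = 35.
Column 2 must total 144; the given cells sum to 121, so (4,2) = 23.
From column 3, 144 − (31 + 49 + 39) gives (4,3) = 25.
The remaining cell in row 3 is (3,4) = 144 − 115 = 29.
From row 4, 144 − (45 + 23 + 25) gives (4,4) = 51.

51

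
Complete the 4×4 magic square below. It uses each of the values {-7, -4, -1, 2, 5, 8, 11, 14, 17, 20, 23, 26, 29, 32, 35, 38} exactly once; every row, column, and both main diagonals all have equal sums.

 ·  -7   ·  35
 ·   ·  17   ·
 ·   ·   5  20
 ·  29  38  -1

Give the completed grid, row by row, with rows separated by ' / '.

The 16 entries sum to 248, so each line sums to 248/4 = 62.
Row 4 must total 62; the given cells sum to 66, so (4,1) = -4.
Column 3: 17 + 5 + 38 + ? = 62, so (1,3) = 2.
From column 4, 62 − (35 + 20 + (-1)) gives (2,4) = 8.
Anti-diagonal must total 62; the given cells sum to 48, so (3,2) = 14.
From row 1, 62 − (-7 + 2 + 35) gives (1,1) = 32.
From row 3, 62 − (14 + 5 + 20) gives (3,1) = 23.
Column 1 needs 62; the known cells sum to 51, so (2,1) = 11.
Column 2: -7 + 14 + 29 + ? = 62, so (2,2) = 26.

32 -7 2 35 / 11 26 17 8 / 23 14 5 20 / -4 29 38 -1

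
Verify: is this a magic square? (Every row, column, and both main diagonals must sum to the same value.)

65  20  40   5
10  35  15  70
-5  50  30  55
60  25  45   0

Row 1: 65 + 20 + 40 + 5 = 130.
Row 2: 10 + 35 + 15 + 70 = 130.
Row 3: -5 + 50 + 30 + 55 = 130.
Row 4: 60 + 25 + 45 + 0 = 130.
Column 1: 65 + 10 + (-5) + 60 = 130.
Column 2: 20 + 35 + 50 + 25 = 130.
Column 3: 40 + 15 + 30 + 45 = 130.
Column 4: 5 + 70 + 55 + 0 = 130.
Main diagonal: 65 + 35 + 30 + 0 = 130.
Anti-diagonal: 5 + 15 + 50 + 60 = 130.
All lines sum to 130.

Yes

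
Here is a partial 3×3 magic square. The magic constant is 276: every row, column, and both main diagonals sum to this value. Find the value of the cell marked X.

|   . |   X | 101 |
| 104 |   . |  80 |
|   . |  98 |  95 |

86

Row 2: 104 + 80 + ? = 276, so (2,2) = 92.
Using row 3: 98 + 95 + ? → (3,1) = 276 − 193 = 83.
Using column 1: 104 + 83 + ? → (1,1) = 276 − 187 = 89.
The remaining cell in column 2 is (1,2) = 276 − 190 = 86.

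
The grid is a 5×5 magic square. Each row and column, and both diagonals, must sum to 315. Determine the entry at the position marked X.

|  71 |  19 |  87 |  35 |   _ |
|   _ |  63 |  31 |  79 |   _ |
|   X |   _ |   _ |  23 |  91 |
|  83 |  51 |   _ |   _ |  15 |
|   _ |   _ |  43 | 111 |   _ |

The remaining cell in row 1 is (1,5) = 315 − 212 = 103.
Column 4: 35 + 79 + 23 + 111 + ? = 315, so (4,4) = 67.
Row 4 must total 315; the given cells sum to 216, so (4,3) = 99.
Using column 3: 87 + 31 + 99 + 43 + ? → (3,3) = 315 − 260 = 55.
Main diagonal must total 315; the given cells sum to 256, so (5,5) = 59.
Anti-diagonal needs 315; the known cells sum to 288, so (5,1) = 27.
Row 5 needs 315; the known cells sum to 240, so (5,2) = 75.
The remaining cell in column 2 is (3,2) = 315 − 208 = 107.
From column 5, 315 − (103 + 91 + 15 + 59) gives (2,5) = 47.
Row 2 must total 315; the given cells sum to 220, so (2,1) = 95.
From row 3, 315 − (107 + 55 + 23 + 91) gives (3,1) = 39.

39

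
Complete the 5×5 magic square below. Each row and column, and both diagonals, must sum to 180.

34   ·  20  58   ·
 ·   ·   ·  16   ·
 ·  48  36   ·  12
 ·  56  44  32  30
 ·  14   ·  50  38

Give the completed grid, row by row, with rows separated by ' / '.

From row 4, 180 − (56 + 44 + 32 + 30) gives (4,1) = 18.
From column 4, 180 − (58 + 16 + 32 + 50) gives (3,4) = 24.
Using main diagonal: 34 + 36 + 32 + 38 + ? → (2,2) = 180 − 140 = 40.
Using row 3: 48 + 36 + 24 + 12 + ? → (3,1) = 180 − 120 = 60.
The remaining cell in column 2 is (1,2) = 180 − 158 = 22.
Using row 1: 34 + 22 + 20 + 58 + ? → (1,5) = 180 − 134 = 46.
Column 5: 46 + 12 + 30 + 38 + ? = 180, so (2,5) = 54.
From anti-diagonal, 180 − (46 + 16 + 36 + 56) gives (5,1) = 26.
From row 5, 180 − (26 + 14 + 50 + 38) gives (5,3) = 52.
From column 1, 180 − (34 + 60 + 18 + 26) gives (2,1) = 42.
The remaining cell in column 3 is (2,3) = 180 − 152 = 28.

34 22 20 58 46 / 42 40 28 16 54 / 60 48 36 24 12 / 18 56 44 32 30 / 26 14 52 50 38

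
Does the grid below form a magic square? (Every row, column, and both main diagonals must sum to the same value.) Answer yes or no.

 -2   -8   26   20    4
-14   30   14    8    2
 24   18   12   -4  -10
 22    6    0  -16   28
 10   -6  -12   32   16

Yes

Row 1: -2 + (-8) + 26 + 20 + 4 = 40.
Row 2: -14 + 30 + 14 + 8 + 2 = 40.
Row 3: 24 + 18 + 12 + (-4) + (-10) = 40.
Row 4: 22 + 6 + 0 + (-16) + 28 = 40.
Row 5: 10 + (-6) + (-12) + 32 + 16 = 40.
Column 1: -2 + (-14) + 24 + 22 + 10 = 40.
Column 2: -8 + 30 + 18 + 6 + (-6) = 40.
Column 3: 26 + 14 + 12 + 0 + (-12) = 40.
Column 4: 20 + 8 + (-4) + (-16) + 32 = 40.
Column 5: 4 + 2 + (-10) + 28 + 16 = 40.
Main diagonal: -2 + 30 + 12 + (-16) + 16 = 40.
Anti-diagonal: 4 + 8 + 12 + 6 + 10 = 40.
All lines sum to 40.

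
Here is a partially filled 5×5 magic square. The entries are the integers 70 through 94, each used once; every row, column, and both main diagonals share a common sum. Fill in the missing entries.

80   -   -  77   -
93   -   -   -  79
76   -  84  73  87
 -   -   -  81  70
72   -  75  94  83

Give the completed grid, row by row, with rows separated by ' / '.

80 74 88 77 91 / 93 82 71 85 79 / 76 90 84 73 87 / 89 78 92 81 70 / 72 86 75 94 83

The entries are 70 through 94, which sum to 2050, so each line sums to 2050/5 = 410.
Row 3 needs 410; the known cells sum to 320, so (3,2) = 90.
From row 5, 410 − (72 + 75 + 94 + 83) gives (5,2) = 86.
Column 1: 80 + 93 + 76 + 72 + ? = 410, so (4,1) = 89.
Column 4: 77 + 73 + 81 + 94 + ? = 410, so (2,4) = 85.
Using column 5: 79 + 87 + 70 + 83 + ? → (1,5) = 410 − 319 = 91.
From main diagonal, 410 − (80 + 84 + 81 + 83) gives (2,2) = 82.
Anti-diagonal needs 410; the known cells sum to 332, so (4,2) = 78.
The remaining cell in row 2 is (2,3) = 410 − 339 = 71.
Row 4 needs 410; the known cells sum to 318, so (4,3) = 92.
Column 2: 82 + 90 + 78 + 86 + ? = 410, so (1,2) = 74.
The remaining cell in column 3 is (1,3) = 410 − 322 = 88.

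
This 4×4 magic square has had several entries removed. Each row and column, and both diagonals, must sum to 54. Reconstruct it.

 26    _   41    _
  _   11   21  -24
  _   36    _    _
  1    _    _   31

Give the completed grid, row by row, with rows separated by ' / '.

26 -9 41 -4 / 46 11 21 -24 / -19 36 -14 51 / 1 16 6 31

Row 2 needs 54; the known cells sum to 8, so (2,1) = 46.
The remaining cell in column 1 is (3,1) = 54 − 73 = -19.
Using main diagonal: 26 + 11 + 31 + ? → (3,3) = 54 − 68 = -14.
Anti-diagonal needs 54; the known cells sum to 58, so (1,4) = -4.
The remaining cell in row 1 is (1,2) = 54 − 63 = -9.
From row 3, 54 − (-19 + 36 + (-14)) gives (3,4) = 51.
From column 2, 54 − (-9 + 11 + 36) gives (4,2) = 16.
Using column 3: 41 + 21 + (-14) + ? → (4,3) = 54 − 48 = 6.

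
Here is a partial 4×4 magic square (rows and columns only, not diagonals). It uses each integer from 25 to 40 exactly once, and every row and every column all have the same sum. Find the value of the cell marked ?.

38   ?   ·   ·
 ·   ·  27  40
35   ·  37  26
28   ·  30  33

The entries are 25 through 40, which sum to 520, so each line sums to 520/4 = 130.
Row 3 must total 130; the given cells sum to 98, so (3,2) = 32.
Using row 4: 28 + 30 + 33 + ? → (4,2) = 130 − 91 = 39.
From column 1, 130 − (38 + 35 + 28) gives (2,1) = 29.
Column 3 needs 130; the known cells sum to 94, so (1,3) = 36.
Column 4 needs 130; the known cells sum to 99, so (1,4) = 31.
Row 1 needs 130; the known cells sum to 105, so (1,2) = 25.

25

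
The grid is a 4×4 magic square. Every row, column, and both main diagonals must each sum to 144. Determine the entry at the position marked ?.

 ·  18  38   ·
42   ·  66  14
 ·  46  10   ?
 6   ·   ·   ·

54

Using row 2: 42 + 66 + 14 + ? → (2,2) = 144 − 122 = 22.
Column 2: 18 + 22 + 46 + ? = 144, so (4,2) = 58.
The remaining cell in column 3 is (4,3) = 144 − 114 = 30.
From anti-diagonal, 144 − (66 + 46 + 6) gives (1,4) = 26.
The remaining cell in row 1 is (1,1) = 144 − 82 = 62.
Row 4 needs 144; the known cells sum to 94, so (4,4) = 50.
From column 1, 144 − (62 + 42 + 6) gives (3,1) = 34.
From column 4, 144 − (26 + 14 + 50) gives (3,4) = 54.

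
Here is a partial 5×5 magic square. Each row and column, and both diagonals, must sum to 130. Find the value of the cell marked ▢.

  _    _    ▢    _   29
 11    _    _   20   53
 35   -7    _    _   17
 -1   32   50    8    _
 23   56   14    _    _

38

From row 4, 130 − (-1 + 32 + 50 + 8) gives (4,5) = 41.
Column 1 must total 130; the given cells sum to 68, so (1,1) = 62.
The remaining cell in column 5 is (5,5) = 130 − 140 = -10.
Anti-diagonal: 29 + 20 + 32 + 23 + ? = 130, so (3,3) = 26.
Row 3 must total 130; the given cells sum to 71, so (3,4) = 59.
From row 5, 130 − (23 + 56 + 14 + (-10)) gives (5,4) = 47.
Column 4 needs 130; the known cells sum to 134, so (1,4) = -4.
Main diagonal: 62 + 26 + 8 + (-10) + ? = 130, so (2,2) = 44.
Row 2 must total 130; the given cells sum to 128, so (2,3) = 2.
The remaining cell in column 2 is (1,2) = 130 − 125 = 5.
From column 3, 130 − (2 + 26 + 50 + 14) gives (1,3) = 38.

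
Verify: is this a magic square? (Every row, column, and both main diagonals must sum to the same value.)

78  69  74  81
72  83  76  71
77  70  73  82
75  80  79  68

Row 1: 78 + 69 + 74 + 81 = 302.
Row 2: 72 + 83 + 76 + 71 = 302.
Row 3: 77 + 70 + 73 + 82 = 302.
Row 4: 75 + 80 + 79 + 68 = 302.
Column 1: 78 + 72 + 77 + 75 = 302.
Column 2: 69 + 83 + 70 + 80 = 302.
Column 3: 74 + 76 + 73 + 79 = 302.
Column 4: 81 + 71 + 82 + 68 = 302.
Main diagonal: 78 + 83 + 73 + 68 = 302.
Anti-diagonal: 81 + 76 + 70 + 75 = 302.
All lines sum to 302.

Yes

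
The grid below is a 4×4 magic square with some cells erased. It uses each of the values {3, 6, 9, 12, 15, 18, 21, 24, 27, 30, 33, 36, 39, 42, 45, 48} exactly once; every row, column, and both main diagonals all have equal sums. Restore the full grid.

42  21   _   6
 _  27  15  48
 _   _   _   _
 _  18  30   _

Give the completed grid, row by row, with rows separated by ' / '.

42 21 33 6 / 12 27 15 48 / 3 36 24 39 / 45 18 30 9

The 16 entries sum to 408, so each line sums to 408/4 = 102.
From row 1, 102 − (42 + 21 + 6) gives (1,3) = 33.
The remaining cell in row 2 is (2,1) = 102 − 90 = 12.
Column 2 must total 102; the given cells sum to 66, so (3,2) = 36.
Using column 3: 33 + 15 + 30 + ? → (3,3) = 102 − 78 = 24.
Main diagonal needs 102; the known cells sum to 93, so (4,4) = 9.
Anti-diagonal needs 102; the known cells sum to 57, so (4,1) = 45.
From column 1, 102 − (42 + 12 + 45) gives (3,1) = 3.
From column 4, 102 − (6 + 48 + 9) gives (3,4) = 39.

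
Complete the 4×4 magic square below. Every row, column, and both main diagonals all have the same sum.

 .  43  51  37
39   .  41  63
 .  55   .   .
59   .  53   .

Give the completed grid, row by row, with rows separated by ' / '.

Anti-diagonal is already complete: 37 + 41 + 55 + 59 = 192, so that is the magic constant.
Using row 1: 43 + 51 + 37 + ? → (1,1) = 192 − 131 = 61.
Row 2 needs 192; the known cells sum to 143, so (2,2) = 49.
Column 1 must total 192; the given cells sum to 159, so (3,1) = 33.
Column 2 needs 192; the known cells sum to 147, so (4,2) = 45.
From column 3, 192 − (51 + 41 + 53) gives (3,3) = 47.
Main diagonal: 61 + 49 + 47 + ? = 192, so (4,4) = 35.
From row 3, 192 − (33 + 55 + 47) gives (3,4) = 57.

61 43 51 37 / 39 49 41 63 / 33 55 47 57 / 59 45 53 35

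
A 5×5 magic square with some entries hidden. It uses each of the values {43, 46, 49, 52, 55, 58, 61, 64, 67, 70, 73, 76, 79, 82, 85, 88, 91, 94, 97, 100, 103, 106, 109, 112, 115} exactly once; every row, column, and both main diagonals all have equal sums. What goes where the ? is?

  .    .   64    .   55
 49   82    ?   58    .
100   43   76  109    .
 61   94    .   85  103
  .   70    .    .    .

The 25 entries sum to 1975, so each line sums to 1975/5 = 395.
Using row 3: 100 + 43 + 76 + 109 + ? → (3,5) = 395 − 328 = 67.
Row 4: 61 + 94 + 85 + 103 + ? = 395, so (4,3) = 52.
Column 2 needs 395; the known cells sum to 289, so (1,2) = 106.
The remaining cell in anti-diagonal is (5,1) = 395 − 283 = 112.
From column 1, 395 − (49 + 100 + 61 + 112) gives (1,1) = 73.
Main diagonal must total 395; the given cells sum to 316, so (5,5) = 79.
The remaining cell in row 1 is (1,4) = 395 − 298 = 97.
Column 4: 97 + 58 + 109 + 85 + ? = 395, so (5,4) = 46.
Column 5 needs 395; the known cells sum to 304, so (2,5) = 91.
The remaining cell in row 2 is (2,3) = 395 − 280 = 115.

115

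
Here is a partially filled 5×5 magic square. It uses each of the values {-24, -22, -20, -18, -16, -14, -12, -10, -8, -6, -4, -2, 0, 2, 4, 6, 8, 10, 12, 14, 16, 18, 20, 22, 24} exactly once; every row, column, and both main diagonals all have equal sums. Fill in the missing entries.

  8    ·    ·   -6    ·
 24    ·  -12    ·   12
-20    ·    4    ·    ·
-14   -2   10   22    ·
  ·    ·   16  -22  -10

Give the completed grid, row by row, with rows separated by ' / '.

The 25 entries sum to 0, so each line sums to 0/5 = 0.
Row 4: -14 + (-2) + 10 + 22 + ? = 0, so (4,5) = -16.
Column 1: 8 + 24 + (-20) + (-14) + ? = 0, so (5,1) = 2.
Column 3 needs 0; the known cells sum to 18, so (1,3) = -18.
From main diagonal, 0 − (8 + 4 + 22 + (-10)) gives (2,2) = -24.
The remaining cell in row 2 is (2,4) = 0 − 0 = 0.
Using row 5: 2 + 16 + (-22) + (-10) + ? → (5,2) = 0 − (-14) = 14.
Column 4 must total 0; the given cells sum to -6, so (3,4) = 6.
Anti-diagonal: 0 + 4 + (-2) + 2 + ? = 0, so (1,5) = -4.
The remaining cell in row 1 is (1,2) = 0 − (-20) = 20.
Column 2 must total 0; the given cells sum to 8, so (3,2) = -8.
Using column 5: -4 + 12 + (-16) + (-10) + ? → (3,5) = 0 − (-18) = 18.

8 20 -18 -6 -4 / 24 -24 -12 0 12 / -20 -8 4 6 18 / -14 -2 10 22 -16 / 2 14 16 -22 -10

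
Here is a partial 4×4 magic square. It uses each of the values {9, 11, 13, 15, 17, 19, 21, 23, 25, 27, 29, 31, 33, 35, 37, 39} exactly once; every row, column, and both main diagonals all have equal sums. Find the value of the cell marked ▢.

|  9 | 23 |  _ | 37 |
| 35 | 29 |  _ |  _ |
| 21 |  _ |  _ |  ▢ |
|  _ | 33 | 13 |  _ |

The 16 entries sum to 384, so each line sums to 384/4 = 96.
From row 1, 96 − (9 + 23 + 37) gives (1,3) = 27.
Column 1: 9 + 35 + 21 + ? = 96, so (4,1) = 31.
Using column 2: 23 + 29 + 33 + ? → (3,2) = 96 − 85 = 11.
The remaining cell in anti-diagonal is (2,3) = 96 − 79 = 17.
The remaining cell in row 2 is (2,4) = 96 − 81 = 15.
Row 4: 31 + 33 + 13 + ? = 96, so (4,4) = 19.
Column 3 must total 96; the given cells sum to 57, so (3,3) = 39.
Column 4: 37 + 15 + 19 + ? = 96, so (3,4) = 25.

25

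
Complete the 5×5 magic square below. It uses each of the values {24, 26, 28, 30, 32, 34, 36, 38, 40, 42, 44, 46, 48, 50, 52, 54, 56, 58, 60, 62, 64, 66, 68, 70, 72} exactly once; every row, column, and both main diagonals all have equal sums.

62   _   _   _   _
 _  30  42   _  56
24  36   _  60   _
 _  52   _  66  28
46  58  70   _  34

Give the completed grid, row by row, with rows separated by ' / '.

62 64 26 38 50 / 68 30 42 44 56 / 24 36 48 60 72 / 40 52 54 66 28 / 46 58 70 32 34

The 25 entries sum to 1200, so each line sums to 1200/5 = 240.
Row 5: 46 + 58 + 70 + 34 + ? = 240, so (5,4) = 32.
Using column 2: 30 + 36 + 52 + 58 + ? → (1,2) = 240 − 176 = 64.
Main diagonal: 62 + 30 + 66 + 34 + ? = 240, so (3,3) = 48.
Row 3: 24 + 36 + 48 + 60 + ? = 240, so (3,5) = 72.
The remaining cell in column 5 is (1,5) = 240 − 190 = 50.
Anti-diagonal needs 240; the known cells sum to 196, so (2,4) = 44.
From row 2, 240 − (30 + 42 + 44 + 56) gives (2,1) = 68.
The remaining cell in column 1 is (4,1) = 240 − 200 = 40.
From column 4, 240 − (44 + 60 + 66 + 32) gives (1,4) = 38.
From row 1, 240 − (62 + 64 + 38 + 50) gives (1,3) = 26.
Using row 4: 40 + 52 + 66 + 28 + ? → (4,3) = 240 − 186 = 54.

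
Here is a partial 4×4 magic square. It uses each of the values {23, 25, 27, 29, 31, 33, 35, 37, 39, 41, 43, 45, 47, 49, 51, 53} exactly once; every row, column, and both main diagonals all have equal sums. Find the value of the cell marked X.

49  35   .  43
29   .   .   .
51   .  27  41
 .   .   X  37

The 16 entries sum to 608, so each line sums to 608/4 = 152.
Row 1 must total 152; the given cells sum to 127, so (1,3) = 25.
Row 3 must total 152; the given cells sum to 119, so (3,2) = 33.
Column 1 must total 152; the given cells sum to 129, so (4,1) = 23.
Column 4 needs 152; the known cells sum to 121, so (2,4) = 31.
Main diagonal: 49 + 27 + 37 + ? = 152, so (2,2) = 39.
The remaining cell in anti-diagonal is (2,3) = 152 − 99 = 53.
Column 2 needs 152; the known cells sum to 107, so (4,2) = 45.
Using column 3: 25 + 53 + 27 + ? → (4,3) = 152 − 105 = 47.

47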